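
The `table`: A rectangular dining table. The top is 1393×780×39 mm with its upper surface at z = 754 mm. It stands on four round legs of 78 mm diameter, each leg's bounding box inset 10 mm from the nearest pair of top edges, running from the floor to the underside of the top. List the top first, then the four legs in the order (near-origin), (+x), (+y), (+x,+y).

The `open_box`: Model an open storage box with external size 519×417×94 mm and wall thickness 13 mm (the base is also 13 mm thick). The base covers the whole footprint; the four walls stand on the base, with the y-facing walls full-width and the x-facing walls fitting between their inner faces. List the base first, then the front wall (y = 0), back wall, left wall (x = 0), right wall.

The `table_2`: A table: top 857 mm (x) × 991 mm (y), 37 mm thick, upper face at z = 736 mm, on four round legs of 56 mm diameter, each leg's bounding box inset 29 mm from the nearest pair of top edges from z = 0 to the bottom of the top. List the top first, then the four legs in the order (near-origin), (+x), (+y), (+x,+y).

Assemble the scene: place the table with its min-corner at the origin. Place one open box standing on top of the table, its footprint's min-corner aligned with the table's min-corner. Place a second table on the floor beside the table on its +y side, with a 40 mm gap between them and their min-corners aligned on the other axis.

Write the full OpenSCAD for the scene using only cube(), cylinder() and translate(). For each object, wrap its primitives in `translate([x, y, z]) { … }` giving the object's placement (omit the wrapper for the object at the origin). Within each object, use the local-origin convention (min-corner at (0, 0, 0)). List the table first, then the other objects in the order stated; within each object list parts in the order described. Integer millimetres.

translate([0, 0, 715]) cube([1393, 780, 39]);
translate([49, 49, 0]) cylinder(h = 715, r = 39);
translate([1344, 49, 0]) cylinder(h = 715, r = 39);
translate([49, 731, 0]) cylinder(h = 715, r = 39);
translate([1344, 731, 0]) cylinder(h = 715, r = 39);
translate([0, 0, 754]) {
  cube([519, 417, 13]);
  translate([0, 0, 13]) cube([519, 13, 81]);
  translate([0, 404, 13]) cube([519, 13, 81]);
  translate([0, 13, 13]) cube([13, 391, 81]);
  translate([506, 13, 13]) cube([13, 391, 81]);
}
translate([0, 820, 0]) {
  translate([0, 0, 699]) cube([857, 991, 37]);
  translate([57, 57, 0]) cylinder(h = 699, r = 28);
  translate([800, 57, 0]) cylinder(h = 699, r = 28);
  translate([57, 934, 0]) cylinder(h = 699, r = 28);
  translate([800, 934, 0]) cylinder(h = 699, r = 28);
}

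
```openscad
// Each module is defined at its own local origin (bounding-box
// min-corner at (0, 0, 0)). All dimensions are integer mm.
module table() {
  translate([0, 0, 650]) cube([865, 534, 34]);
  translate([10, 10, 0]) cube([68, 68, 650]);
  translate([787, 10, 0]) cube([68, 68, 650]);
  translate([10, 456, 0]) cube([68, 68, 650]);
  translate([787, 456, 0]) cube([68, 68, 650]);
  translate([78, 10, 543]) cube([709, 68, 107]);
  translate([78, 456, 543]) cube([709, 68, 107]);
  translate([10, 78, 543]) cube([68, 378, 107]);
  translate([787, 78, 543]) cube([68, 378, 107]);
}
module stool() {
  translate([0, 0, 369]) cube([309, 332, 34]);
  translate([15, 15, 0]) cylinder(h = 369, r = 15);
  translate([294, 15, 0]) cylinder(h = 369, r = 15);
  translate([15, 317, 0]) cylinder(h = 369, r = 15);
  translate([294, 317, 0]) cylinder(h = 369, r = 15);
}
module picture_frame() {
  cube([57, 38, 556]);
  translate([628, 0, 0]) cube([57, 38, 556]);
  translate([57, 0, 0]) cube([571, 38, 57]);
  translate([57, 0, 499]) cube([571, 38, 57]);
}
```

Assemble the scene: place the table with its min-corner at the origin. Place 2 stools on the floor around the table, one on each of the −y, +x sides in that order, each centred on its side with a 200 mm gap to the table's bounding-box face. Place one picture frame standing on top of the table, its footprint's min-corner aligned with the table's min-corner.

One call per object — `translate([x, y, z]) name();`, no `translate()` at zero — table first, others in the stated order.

table();
translate([278, -532, 0]) stool();
translate([1065, 101, 0]) stool();
translate([0, 0, 684]) picture_frame();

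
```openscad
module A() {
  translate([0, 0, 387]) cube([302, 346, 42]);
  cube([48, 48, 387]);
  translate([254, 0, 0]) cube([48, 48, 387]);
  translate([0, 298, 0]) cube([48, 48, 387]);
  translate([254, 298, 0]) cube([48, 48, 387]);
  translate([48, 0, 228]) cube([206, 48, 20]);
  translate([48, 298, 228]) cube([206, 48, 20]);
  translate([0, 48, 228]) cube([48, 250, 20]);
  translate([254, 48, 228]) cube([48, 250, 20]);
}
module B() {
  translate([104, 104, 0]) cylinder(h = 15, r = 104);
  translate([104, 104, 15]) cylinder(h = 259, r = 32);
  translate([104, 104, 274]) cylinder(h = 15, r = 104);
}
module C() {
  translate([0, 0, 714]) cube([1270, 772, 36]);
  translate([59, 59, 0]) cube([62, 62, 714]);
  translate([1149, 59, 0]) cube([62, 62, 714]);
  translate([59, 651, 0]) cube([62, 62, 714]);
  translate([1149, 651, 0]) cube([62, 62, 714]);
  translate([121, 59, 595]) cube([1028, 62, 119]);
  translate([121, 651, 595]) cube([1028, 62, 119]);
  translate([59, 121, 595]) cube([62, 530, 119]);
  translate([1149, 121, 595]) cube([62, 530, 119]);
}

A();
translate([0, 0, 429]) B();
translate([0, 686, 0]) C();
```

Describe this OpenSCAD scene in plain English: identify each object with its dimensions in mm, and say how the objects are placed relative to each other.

A is a four-legged stool. The seat is 302×346 mm, 42 mm thick, top at z = 429 mm. It stands on four square legs, each 48×48 mm in cross-section, from z = 0 to the seat underside, each flush with a corner of the seat. Four stretchers, 48 mm wide and 20 mm tall, connect adjacent legs with their undersides at z = 228 mm, each running between the inner faces of the legs it joins and aligned with the legs' outer faces on the other axis.

B is a spool: two coaxial disc flanges of radius 104 mm and thickness 15 mm, joined by a core cylinder of radius 32 mm and height 259 mm. The lower flange rests on z = 0 and the three cylinders share a vertical axis.

C is a rectangular dining table. The top is 1270×772×36 mm with its upper surface at z = 750 mm. It stands on four 62×62 mm square legs, each inset 59 mm from the nearest pair of top edges, running from the floor to the underside of the top. Four apron rails, 62 mm thick and 119 mm tall, run between adjacent legs with their top edges flush with the underside of the top and their outer faces flush with the legs' outer faces.

The spool is on top of the stool. The table is on the floor beside the stool on its +y side.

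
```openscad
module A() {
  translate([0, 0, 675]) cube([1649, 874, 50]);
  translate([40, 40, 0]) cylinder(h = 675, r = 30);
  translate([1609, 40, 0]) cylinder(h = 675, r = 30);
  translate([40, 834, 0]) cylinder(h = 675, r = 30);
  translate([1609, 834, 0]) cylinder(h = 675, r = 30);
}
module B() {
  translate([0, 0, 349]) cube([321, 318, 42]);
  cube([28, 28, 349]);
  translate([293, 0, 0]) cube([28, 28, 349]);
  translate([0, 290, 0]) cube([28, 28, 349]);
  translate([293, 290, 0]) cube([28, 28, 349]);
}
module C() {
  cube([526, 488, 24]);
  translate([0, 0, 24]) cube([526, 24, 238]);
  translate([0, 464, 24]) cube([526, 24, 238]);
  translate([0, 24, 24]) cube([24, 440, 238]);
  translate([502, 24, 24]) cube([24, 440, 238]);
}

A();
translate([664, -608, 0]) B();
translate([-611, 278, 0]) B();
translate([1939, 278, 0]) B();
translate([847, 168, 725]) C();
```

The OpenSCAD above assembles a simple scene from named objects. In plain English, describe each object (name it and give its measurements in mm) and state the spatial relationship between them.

A is a table: top 1649 mm (x) × 874 mm (y), 50 mm thick, upper face at z = 725 mm, on four round legs of 60 mm diameter, each leg's bounding box inset 10 mm from the nearest pair of top edges, running from z = 0 to the bottom of the top.

B is a simple wooden stool: a rectangular seat 321 mm (x) by 318 mm (y), 42 mm thick, top face at z = 391 mm, on four square legs, each 28×28 mm in cross-section. The legs rest on z = 0, each flush with a corner of the seat.

C is an open-topped rectangular box: outside dimensions 526×488×262 mm, with a uniform wall and base thickness of 24 mm. The base is a full 526×488 slab on the floor; four walls sit on top of the base. The front and back walls (the −y and +y sides) span the full width; the two side walls fit between them.

Three stools sit around the table at the −y, −x, +x sides. The open box is on top of the table.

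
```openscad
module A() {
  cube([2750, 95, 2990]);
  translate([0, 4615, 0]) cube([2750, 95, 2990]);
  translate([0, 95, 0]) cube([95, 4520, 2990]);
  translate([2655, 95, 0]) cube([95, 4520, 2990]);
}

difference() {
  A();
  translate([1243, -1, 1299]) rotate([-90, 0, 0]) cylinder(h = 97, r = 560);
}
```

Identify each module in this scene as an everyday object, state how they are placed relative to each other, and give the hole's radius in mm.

A is a house frame. The house frame has a circular hole through its front wall. The hole's radius is 560 mm.

The subtracted cylinder has r = 560 mm.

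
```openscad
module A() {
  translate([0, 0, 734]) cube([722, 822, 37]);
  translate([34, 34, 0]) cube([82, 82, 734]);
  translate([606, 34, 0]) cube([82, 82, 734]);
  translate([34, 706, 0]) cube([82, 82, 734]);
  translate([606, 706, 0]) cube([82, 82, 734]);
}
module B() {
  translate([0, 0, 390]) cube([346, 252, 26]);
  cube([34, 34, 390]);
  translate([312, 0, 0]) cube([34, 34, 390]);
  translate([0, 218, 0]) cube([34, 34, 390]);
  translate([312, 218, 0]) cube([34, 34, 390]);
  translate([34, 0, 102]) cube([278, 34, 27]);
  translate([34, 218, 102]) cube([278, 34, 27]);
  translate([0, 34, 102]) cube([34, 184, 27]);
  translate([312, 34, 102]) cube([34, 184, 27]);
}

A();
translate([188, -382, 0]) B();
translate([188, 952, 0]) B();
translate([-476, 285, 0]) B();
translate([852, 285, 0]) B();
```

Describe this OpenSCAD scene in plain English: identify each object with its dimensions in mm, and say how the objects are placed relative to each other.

A is a rectangular dining table. The top is 722×822×37 mm with its upper surface at z = 771 mm. It stands on four 82×82 mm square legs, each inset 34 mm from the nearest pair of top edges, running from the floor to the underside of the top.

B is a four-legged stool. The seat is a 346×252×26 mm slab whose top surface is at z = 416 mm; four square legs, each 34×34 mm in cross-section, run from the floor (z = 0) to the underside of the seat, each flush with a corner of the seat. Four stretchers, 34 mm wide and 27 mm tall, connect adjacent legs with their undersides at z = 102 mm, each running between the inner faces of the legs it joins and aligned with the legs' outer faces on the other axis.

Four stools sit around the table at the −y, +y, −x, +x sides.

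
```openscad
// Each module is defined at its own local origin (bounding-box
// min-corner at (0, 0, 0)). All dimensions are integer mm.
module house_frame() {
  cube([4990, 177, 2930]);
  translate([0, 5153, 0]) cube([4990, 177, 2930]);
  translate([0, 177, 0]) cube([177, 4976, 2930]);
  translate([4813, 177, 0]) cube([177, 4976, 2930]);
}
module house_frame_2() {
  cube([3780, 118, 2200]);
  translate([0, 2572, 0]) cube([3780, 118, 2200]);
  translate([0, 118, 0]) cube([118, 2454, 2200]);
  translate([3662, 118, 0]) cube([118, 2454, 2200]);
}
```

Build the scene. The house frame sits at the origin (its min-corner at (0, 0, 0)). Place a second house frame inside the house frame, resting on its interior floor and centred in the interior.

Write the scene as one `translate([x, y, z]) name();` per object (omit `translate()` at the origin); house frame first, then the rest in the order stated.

house_frame();
translate([605, 1320, 0]) house_frame_2();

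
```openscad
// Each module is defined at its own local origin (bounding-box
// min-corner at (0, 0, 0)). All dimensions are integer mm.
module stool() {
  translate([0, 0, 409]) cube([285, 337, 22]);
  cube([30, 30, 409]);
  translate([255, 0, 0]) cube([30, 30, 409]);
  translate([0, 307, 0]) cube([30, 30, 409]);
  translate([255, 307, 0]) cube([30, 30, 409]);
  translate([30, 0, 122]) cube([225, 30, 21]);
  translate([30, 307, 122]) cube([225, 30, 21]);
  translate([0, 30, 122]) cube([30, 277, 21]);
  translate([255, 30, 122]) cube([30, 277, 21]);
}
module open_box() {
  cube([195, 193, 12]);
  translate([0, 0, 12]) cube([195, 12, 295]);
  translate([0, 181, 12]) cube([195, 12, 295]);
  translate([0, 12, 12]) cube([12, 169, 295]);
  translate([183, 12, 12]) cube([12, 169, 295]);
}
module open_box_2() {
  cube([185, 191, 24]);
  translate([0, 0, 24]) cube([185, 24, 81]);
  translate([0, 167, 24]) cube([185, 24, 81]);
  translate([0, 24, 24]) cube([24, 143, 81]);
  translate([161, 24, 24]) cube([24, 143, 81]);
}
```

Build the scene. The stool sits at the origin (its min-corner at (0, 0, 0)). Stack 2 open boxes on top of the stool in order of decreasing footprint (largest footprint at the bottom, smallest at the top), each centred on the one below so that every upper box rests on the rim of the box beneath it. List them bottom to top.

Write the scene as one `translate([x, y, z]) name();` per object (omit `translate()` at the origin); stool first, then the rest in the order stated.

stool();
translate([45, 72, 431]) open_box();
translate([50, 73, 738]) open_box_2();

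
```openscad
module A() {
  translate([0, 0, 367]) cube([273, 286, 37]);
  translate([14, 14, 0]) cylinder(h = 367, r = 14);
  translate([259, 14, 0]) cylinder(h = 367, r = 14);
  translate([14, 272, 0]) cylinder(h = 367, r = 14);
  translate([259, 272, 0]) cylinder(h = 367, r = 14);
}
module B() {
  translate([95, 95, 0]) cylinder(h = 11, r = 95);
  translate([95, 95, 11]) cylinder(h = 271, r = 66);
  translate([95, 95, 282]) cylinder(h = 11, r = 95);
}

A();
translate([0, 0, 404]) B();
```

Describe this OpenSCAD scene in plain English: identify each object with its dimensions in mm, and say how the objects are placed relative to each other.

A is a four-legged stool. The seat is a 273×286×37 mm slab whose top surface is at z = 404 mm; four round legs, each 28 mm in diameter, run from the floor (z = 0) to the underside of the seat, each leg's axis is inset half a diameter from the nearest pair of seat edges (so the leg's bounding box is flush with the corner).

B is a spool: two coaxial disc flanges of radius 95 mm and thickness 11 mm, joined by a core cylinder of radius 66 mm and height 271 mm. The lower flange rests on z = 0 and the three cylinders share a vertical axis.

The spool is on top of the stool.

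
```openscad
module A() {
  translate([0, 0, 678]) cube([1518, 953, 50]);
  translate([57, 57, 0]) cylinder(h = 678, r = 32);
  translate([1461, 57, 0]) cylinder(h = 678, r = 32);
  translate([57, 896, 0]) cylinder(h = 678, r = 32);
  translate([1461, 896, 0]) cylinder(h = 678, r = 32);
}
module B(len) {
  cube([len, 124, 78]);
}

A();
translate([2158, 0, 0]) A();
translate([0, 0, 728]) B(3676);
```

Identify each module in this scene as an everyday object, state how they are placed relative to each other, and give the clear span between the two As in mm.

Second table starts at x = 2158; first ends at x = 1518; clear span = 2158 − 1518 = 640 mm.

A is a table. B is a beam. A beam spans the tops of two tables. The clear span between the two tables is 640 mm.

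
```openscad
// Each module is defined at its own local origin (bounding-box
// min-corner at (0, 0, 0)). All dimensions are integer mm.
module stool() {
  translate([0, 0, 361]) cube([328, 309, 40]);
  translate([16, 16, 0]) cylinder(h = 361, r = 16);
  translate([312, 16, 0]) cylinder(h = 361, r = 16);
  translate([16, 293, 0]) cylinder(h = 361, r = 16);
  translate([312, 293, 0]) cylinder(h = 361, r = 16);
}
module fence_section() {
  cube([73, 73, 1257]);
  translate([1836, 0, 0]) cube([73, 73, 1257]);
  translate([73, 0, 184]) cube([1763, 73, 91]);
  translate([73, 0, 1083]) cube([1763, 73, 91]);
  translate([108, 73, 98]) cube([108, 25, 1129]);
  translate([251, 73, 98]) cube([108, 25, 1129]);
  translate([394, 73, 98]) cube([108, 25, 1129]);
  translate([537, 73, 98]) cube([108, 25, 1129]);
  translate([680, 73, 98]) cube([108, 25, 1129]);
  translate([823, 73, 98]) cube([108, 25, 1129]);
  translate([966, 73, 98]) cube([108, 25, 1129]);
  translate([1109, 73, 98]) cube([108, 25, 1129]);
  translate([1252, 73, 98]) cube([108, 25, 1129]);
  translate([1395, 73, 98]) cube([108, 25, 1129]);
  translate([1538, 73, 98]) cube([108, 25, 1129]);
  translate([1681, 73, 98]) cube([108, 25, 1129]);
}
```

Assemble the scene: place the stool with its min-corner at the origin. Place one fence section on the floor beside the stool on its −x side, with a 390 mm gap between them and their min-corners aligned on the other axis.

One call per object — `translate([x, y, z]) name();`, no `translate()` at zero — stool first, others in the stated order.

stool();
translate([-2299, 0, 0]) fence_section();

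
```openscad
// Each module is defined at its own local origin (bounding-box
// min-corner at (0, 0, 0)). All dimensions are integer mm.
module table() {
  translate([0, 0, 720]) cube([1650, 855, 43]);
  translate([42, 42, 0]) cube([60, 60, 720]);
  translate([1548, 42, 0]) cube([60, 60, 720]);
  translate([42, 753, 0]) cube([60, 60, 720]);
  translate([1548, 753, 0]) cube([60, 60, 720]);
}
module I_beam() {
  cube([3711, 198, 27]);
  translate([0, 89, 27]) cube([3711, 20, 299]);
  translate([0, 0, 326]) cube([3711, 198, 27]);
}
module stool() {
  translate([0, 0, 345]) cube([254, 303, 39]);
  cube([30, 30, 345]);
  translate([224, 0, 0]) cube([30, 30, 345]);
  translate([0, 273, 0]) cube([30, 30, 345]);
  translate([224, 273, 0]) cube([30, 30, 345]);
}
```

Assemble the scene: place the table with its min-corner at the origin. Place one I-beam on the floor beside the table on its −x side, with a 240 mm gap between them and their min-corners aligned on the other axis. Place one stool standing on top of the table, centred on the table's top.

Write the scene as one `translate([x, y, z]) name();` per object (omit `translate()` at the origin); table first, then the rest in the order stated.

table();
translate([-3951, 0, 0]) I_beam();
translate([698, 276, 763]) stool();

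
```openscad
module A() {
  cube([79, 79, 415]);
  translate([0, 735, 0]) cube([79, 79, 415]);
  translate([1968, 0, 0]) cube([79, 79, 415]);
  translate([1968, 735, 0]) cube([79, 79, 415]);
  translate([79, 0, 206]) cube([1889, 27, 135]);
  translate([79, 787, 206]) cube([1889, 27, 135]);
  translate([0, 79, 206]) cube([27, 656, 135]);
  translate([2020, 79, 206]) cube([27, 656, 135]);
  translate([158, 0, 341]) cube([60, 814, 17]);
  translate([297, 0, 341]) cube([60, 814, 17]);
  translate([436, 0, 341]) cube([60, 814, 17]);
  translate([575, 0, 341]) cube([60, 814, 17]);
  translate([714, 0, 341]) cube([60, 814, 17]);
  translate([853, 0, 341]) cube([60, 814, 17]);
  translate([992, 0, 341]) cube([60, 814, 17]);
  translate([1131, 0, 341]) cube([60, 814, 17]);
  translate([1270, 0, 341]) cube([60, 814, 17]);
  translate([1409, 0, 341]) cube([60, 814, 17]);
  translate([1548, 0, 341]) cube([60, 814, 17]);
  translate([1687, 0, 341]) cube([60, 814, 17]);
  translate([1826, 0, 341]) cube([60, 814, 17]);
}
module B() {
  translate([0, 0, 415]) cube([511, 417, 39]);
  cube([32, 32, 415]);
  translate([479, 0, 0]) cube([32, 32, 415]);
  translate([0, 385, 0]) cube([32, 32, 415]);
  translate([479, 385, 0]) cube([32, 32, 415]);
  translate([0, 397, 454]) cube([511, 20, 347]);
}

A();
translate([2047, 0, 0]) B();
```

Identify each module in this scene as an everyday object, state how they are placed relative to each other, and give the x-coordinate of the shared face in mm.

The bed frame's +x face and the chair's −x face are both at x = 2047 mm.

A is a bed frame. B is a chair. The chair is against the bed frame's +x side, with their −y faces flush. The x-coordinate of the shared face is 2047 mm.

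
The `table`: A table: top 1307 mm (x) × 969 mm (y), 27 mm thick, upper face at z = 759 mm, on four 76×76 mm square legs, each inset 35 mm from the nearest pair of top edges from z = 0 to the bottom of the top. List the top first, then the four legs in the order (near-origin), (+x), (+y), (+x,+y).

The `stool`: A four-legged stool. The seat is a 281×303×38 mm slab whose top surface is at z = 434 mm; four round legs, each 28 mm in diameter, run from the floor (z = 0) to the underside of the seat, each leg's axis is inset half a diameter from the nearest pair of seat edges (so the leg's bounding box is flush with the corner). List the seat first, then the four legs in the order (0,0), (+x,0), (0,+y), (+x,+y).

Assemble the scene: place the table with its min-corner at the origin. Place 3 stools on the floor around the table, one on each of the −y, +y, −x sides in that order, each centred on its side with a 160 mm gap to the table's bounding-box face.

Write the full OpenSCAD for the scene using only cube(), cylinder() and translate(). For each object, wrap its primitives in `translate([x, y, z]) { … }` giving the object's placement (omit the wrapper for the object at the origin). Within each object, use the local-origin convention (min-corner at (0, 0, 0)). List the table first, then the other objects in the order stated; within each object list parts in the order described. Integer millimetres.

translate([0, 0, 732]) cube([1307, 969, 27]);
translate([35, 35, 0]) cube([76, 76, 732]);
translate([1196, 35, 0]) cube([76, 76, 732]);
translate([35, 858, 0]) cube([76, 76, 732]);
translate([1196, 858, 0]) cube([76, 76, 732]);
translate([513, -463, 0]) {
  translate([0, 0, 396]) cube([281, 303, 38]);
  translate([14, 14, 0]) cylinder(h = 396, r = 14);
  translate([267, 14, 0]) cylinder(h = 396, r = 14);
  translate([14, 289, 0]) cylinder(h = 396, r = 14);
  translate([267, 289, 0]) cylinder(h = 396, r = 14);
}
translate([513, 1129, 0]) {
  translate([0, 0, 396]) cube([281, 303, 38]);
  translate([14, 14, 0]) cylinder(h = 396, r = 14);
  translate([267, 14, 0]) cylinder(h = 396, r = 14);
  translate([14, 289, 0]) cylinder(h = 396, r = 14);
  translate([267, 289, 0]) cylinder(h = 396, r = 14);
}
translate([-441, 333, 0]) {
  translate([0, 0, 396]) cube([281, 303, 38]);
  translate([14, 14, 0]) cylinder(h = 396, r = 14);
  translate([267, 14, 0]) cylinder(h = 396, r = 14);
  translate([14, 289, 0]) cylinder(h = 396, r = 14);
  translate([267, 289, 0]) cylinder(h = 396, r = 14);
}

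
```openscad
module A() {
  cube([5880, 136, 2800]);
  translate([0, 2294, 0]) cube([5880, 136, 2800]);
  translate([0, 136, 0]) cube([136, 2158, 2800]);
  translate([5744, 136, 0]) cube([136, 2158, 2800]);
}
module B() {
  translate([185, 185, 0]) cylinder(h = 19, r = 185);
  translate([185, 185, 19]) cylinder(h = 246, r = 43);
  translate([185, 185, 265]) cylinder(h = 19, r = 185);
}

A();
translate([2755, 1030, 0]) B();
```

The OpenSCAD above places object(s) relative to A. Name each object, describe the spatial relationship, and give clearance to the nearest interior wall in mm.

A is a house frame. B is a spool. The spool sits inside the house frame, centred. The clearance to the nearest interior wall is 894 mm.

Clearances: x = 2619, y = 894; minimum 894 mm.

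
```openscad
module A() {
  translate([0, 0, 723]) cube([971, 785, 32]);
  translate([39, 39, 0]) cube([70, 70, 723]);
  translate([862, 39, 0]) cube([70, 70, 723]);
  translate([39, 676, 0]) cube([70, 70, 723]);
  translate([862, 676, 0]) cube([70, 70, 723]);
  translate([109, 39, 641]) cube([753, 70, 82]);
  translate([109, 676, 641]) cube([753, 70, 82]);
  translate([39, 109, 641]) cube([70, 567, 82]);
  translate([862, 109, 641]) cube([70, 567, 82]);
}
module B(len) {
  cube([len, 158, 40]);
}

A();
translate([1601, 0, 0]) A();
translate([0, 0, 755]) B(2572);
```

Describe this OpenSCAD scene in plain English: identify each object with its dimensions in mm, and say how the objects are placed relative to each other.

A is a table: top 971 mm (x) × 785 mm (y), 32 mm thick, upper face at z = 755 mm, on four 70×70 mm square legs, each inset 39 mm from the nearest pair of top edges, running from z = 0 to the bottom of the top. Four apron rails, 70 mm thick and 82 mm tall, run between adjacent legs with their top edges flush with the underside of the top and their outer faces flush with the legs' outer faces.

B is a rectangular beam 2572 mm long (x), 158 mm deep (y), 40 mm thick (z).

The beam spans the tops of two tables placed 630 mm apart, resting at z = 755 mm.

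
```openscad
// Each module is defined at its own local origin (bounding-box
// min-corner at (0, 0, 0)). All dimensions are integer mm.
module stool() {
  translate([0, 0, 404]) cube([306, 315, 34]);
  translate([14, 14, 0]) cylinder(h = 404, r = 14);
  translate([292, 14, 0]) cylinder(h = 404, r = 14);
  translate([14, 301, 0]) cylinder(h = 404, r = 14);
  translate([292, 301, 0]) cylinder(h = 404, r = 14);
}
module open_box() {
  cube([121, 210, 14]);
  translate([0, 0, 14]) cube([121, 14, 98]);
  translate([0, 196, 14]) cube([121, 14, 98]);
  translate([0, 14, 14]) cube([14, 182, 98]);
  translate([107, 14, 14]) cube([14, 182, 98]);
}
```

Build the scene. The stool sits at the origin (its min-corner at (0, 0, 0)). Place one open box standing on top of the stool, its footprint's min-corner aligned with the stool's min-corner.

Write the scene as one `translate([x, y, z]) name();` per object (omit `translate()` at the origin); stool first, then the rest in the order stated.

stool();
translate([0, 0, 438]) open_box();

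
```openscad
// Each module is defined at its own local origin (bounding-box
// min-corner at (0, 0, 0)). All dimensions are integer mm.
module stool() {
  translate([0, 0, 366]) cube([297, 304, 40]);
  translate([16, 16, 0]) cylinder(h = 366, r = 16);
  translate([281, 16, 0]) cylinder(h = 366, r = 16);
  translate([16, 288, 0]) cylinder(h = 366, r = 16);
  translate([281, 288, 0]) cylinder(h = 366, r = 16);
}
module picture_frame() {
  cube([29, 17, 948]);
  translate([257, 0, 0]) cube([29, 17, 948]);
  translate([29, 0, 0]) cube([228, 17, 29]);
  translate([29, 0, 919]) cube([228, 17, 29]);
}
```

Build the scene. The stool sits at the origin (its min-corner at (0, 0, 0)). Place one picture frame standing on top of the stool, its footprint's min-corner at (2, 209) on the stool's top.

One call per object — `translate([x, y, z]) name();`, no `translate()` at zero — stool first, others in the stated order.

stool();
translate([2, 209, 406]) picture_frame();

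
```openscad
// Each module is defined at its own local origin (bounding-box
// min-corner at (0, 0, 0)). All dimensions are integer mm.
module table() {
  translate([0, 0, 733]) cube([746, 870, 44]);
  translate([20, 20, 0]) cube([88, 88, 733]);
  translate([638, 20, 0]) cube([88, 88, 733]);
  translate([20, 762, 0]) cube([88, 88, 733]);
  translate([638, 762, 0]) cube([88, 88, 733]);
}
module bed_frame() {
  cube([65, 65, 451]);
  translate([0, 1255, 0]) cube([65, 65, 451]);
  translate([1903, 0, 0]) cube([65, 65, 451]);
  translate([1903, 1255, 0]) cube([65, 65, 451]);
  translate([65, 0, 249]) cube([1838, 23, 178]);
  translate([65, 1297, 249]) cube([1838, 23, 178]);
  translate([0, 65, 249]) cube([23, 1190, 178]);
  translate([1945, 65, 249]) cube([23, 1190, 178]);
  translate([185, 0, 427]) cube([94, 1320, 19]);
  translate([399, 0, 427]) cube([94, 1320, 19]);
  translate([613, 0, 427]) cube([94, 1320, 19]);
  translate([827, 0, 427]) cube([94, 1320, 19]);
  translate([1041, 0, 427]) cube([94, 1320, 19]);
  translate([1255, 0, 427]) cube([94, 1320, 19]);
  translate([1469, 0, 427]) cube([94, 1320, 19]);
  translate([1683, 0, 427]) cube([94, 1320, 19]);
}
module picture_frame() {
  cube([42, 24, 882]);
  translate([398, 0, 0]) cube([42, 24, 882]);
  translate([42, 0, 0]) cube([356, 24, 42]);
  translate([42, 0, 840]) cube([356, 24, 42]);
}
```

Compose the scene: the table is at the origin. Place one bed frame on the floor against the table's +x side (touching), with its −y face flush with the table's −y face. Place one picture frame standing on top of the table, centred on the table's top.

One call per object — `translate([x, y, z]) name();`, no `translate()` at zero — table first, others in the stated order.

table();
translate([746, 0, 0]) bed_frame();
translate([153, 423, 777]) picture_frame();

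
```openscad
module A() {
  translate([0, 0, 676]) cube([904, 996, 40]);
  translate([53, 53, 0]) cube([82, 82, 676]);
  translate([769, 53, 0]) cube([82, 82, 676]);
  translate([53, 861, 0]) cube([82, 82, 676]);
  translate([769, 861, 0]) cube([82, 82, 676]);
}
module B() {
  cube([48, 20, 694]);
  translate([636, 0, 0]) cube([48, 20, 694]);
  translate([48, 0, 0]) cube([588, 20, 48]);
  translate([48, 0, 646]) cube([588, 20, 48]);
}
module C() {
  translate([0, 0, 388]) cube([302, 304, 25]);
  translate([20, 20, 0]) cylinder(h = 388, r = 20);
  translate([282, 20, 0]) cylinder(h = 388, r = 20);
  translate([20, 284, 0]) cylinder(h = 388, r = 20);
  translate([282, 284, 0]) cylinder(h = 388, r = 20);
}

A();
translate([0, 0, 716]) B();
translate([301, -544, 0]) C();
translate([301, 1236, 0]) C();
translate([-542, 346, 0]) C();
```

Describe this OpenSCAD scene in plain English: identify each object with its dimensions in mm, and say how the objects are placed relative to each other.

A is a table with a 904×996 mm rectangular top, 40 mm thick, top surface at z = 716 mm, supported by four 82×82 mm square legs, each inset 53 mm from the nearest pair of top edges, running from the floor.

B is a rectangular picture frame lying in the x–z plane (depth along y). The opening is 588 mm wide (x) by 598 mm tall (z), surrounded by a border 48 mm wide on all four sides. The frame is 20 mm deep and is made of two full-height vertical stiles with two horizontal rails fitted between them.

C is a four-legged stool. The seat is 302×304 mm, 25 mm thick, top at z = 413 mm. It stands on four round legs, each 40 mm in diameter, from z = 0 to the seat underside, each leg's axis is inset half a diameter from the nearest pair of seat edges (so the leg's bounding box is flush with the corner).

The picture frame is on top of the table. Three stools sit around the table at the −y, +y, −x sides.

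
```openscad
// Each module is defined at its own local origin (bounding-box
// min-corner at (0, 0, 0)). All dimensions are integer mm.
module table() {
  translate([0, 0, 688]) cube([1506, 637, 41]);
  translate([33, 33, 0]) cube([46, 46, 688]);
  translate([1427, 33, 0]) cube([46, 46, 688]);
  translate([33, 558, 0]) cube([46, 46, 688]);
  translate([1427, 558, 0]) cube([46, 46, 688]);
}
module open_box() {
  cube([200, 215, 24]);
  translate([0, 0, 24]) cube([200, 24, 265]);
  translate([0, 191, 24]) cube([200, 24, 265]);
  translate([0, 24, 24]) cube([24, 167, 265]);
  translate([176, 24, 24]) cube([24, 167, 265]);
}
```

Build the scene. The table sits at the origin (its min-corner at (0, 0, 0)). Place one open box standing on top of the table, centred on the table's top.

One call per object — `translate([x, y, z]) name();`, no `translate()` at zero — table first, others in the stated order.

table();
translate([653, 211, 729]) open_box();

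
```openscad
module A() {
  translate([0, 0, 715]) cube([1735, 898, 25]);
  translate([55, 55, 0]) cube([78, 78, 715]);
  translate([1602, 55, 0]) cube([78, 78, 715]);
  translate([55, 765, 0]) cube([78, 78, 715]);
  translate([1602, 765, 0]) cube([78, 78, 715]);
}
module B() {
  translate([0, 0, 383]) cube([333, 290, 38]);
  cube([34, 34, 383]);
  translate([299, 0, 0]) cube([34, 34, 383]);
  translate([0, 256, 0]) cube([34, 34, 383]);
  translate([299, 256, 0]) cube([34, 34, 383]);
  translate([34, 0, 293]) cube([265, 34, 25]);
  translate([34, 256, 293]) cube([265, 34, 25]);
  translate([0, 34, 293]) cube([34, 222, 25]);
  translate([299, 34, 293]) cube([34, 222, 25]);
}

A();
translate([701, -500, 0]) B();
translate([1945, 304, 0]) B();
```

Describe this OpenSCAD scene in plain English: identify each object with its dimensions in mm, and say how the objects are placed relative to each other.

A is a table with a 1735×898 mm rectangular top, 25 mm thick, top surface at z = 740 mm, supported by four 78×78 mm square legs, each inset 55 mm from the nearest pair of top edges, running from the floor.

B is a simple wooden stool: a rectangular seat 333 mm (x) by 290 mm (y), 38 mm thick, top face at z = 421 mm, on four square legs, each 34×34 mm in cross-section. The legs rest on z = 0, each flush with a corner of the seat. Four stretchers, 34 mm wide and 25 mm tall, connect adjacent legs with their undersides at z = 293 mm, each running between the inner faces of the legs it joins and aligned with the legs' outer faces on the other axis.

Two stools sit around the table at the −y, +x sides.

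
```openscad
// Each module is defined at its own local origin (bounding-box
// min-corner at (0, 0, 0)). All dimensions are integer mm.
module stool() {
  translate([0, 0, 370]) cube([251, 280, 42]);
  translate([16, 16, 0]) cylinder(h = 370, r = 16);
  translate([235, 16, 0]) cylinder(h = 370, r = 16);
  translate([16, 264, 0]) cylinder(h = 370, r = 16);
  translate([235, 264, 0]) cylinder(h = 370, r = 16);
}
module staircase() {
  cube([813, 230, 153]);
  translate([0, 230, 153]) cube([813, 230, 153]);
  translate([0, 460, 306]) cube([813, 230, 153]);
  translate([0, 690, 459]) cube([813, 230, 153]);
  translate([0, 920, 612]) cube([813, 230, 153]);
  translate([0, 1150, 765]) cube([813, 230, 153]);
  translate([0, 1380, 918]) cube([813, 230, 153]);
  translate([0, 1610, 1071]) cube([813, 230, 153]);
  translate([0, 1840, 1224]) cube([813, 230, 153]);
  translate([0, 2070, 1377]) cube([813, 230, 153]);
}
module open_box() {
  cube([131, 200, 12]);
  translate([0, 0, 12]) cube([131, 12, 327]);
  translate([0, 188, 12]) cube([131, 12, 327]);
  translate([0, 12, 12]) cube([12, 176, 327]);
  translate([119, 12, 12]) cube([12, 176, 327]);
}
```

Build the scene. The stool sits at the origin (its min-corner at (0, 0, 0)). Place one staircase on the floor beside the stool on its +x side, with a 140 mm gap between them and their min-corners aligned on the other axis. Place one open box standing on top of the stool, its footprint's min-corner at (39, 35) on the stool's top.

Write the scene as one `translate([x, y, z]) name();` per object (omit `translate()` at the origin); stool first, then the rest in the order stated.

stool();
translate([391, 0, 0]) staircase();
translate([39, 35, 412]) open_box();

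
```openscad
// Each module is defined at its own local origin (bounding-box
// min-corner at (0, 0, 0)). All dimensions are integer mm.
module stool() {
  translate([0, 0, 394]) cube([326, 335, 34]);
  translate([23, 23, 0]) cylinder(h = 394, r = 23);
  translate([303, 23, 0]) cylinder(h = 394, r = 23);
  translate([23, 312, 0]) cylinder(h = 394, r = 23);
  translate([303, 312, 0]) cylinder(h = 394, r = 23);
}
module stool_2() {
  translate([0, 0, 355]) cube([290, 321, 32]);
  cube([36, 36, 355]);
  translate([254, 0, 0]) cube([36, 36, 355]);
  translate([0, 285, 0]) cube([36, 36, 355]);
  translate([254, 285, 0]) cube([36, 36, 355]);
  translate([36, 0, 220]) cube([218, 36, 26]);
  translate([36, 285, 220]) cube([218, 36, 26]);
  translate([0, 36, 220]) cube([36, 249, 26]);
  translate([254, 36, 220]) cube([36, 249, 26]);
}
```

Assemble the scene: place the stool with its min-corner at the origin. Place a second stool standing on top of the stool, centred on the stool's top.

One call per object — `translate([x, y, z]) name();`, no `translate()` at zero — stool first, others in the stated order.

stool();
translate([18, 7, 428]) stool_2();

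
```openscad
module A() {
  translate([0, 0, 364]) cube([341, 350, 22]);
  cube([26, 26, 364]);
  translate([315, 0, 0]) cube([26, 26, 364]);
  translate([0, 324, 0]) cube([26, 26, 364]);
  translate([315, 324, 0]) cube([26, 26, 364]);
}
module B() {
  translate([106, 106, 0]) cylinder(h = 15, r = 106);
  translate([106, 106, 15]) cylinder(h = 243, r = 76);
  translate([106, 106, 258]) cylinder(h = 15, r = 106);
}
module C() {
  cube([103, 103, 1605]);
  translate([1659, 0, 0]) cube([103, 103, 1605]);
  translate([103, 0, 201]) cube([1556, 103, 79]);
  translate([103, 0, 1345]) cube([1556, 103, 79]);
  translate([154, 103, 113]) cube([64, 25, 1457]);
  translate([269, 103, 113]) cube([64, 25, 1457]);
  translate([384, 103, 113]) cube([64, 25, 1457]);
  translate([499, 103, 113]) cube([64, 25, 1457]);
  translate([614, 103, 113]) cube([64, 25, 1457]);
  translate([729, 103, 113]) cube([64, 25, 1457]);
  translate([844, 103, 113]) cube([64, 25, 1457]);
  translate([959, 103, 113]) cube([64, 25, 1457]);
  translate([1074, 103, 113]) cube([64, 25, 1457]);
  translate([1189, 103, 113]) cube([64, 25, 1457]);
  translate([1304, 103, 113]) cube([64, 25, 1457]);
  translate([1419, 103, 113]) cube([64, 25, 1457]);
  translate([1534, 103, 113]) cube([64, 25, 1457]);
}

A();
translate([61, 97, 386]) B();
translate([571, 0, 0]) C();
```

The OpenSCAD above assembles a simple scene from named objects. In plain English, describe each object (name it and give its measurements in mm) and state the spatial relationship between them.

A is a four-legged stool. The seat is a 341×350×22 mm slab whose top surface is at z = 386 mm; four square legs, each 26×26 mm in cross-section, run from the floor (z = 0) to the underside of the seat, each flush with a corner of the seat.

B is a spool: two coaxial disc flanges of radius 106 mm and thickness 15 mm, joined by a core cylinder of radius 76 mm and height 243 mm. The lower flange rests on z = 0 and the three cylinders share a vertical axis.

C is a fence section. Two 103×103 mm posts, 1605 mm tall, stand on the floor with a clear span of 1556 mm between their inner faces. Two horizontal rails of 103×79 mm section span the gap between the posts with their undersides at z = 201 mm and z = 1345 mm, flush with the posts' −y face. 13 pickets, each 64 mm wide, 25 mm thick and 1457 mm tall, are fixed to the +y face of the rails with their bottoms at z = 113 mm, evenly spaced across the span with equal gaps (rounded down to the nearest mm) at the −x end and between each pair — any rounding remainder accumulates at the +x end.

The spool is on top of the stool. The fence section is on the floor beside the stool on its +x side.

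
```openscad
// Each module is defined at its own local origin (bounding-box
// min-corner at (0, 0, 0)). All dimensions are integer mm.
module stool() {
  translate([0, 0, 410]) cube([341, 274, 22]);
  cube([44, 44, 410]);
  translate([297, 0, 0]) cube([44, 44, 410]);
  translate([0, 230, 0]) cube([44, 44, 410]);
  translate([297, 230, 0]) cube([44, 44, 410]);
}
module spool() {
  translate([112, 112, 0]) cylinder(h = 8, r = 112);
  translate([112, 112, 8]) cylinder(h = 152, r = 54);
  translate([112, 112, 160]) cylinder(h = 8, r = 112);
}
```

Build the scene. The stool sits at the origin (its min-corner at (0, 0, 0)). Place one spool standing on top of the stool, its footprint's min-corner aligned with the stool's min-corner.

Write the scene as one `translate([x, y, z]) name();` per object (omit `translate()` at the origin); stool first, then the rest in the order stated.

stool();
translate([0, 0, 432]) spool();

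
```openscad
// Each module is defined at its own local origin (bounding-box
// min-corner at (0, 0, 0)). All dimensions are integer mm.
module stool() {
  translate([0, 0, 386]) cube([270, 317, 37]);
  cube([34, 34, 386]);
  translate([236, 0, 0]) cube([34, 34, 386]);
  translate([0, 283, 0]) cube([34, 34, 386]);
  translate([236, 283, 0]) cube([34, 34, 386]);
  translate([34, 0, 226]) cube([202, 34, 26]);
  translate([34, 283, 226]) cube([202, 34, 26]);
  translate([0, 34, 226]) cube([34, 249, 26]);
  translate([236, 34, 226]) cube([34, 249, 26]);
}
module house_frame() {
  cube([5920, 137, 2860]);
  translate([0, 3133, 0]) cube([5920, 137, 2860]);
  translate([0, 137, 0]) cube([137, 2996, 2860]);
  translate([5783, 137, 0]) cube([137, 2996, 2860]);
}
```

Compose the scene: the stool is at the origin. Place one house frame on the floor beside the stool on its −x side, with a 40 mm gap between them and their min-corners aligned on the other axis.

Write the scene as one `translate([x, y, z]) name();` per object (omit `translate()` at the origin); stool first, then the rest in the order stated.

stool();
translate([-5960, 0, 0]) house_frame();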